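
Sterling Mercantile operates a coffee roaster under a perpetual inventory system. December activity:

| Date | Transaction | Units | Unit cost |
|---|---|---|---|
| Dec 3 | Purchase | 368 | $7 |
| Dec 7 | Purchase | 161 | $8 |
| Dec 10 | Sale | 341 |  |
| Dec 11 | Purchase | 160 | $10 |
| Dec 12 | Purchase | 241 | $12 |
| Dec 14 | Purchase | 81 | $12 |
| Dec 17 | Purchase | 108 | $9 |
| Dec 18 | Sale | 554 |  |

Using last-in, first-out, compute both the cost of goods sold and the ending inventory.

Dec 10, 341 sold [LIFO — newest first]: 161 @ $8 + 180 @ $7 = $2,548
Dec 18, 554 sold [LIFO — newest first]: 108 @ $9 + 81 @ $12 + 241 @ $12 + 124 @ $10 = $6,076
Total COGS = $2,548 + $6,076 = $8,624
Ending inventory: 188 @ $7 + 36 @ $10 = $1,676

COGS = $8,624; ending inventory = $1,676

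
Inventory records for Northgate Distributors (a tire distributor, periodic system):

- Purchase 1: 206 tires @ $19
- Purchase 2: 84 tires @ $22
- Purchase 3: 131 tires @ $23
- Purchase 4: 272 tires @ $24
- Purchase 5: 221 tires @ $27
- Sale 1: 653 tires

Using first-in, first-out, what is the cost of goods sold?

COGS = $14,343

Sale 1 (653) [FIFO — oldest first]: 206 @ $19 + 84 @ $22 + 131 @ $23 + 232 @ $24 = $14,343
Ending inventory: 40 @ $24 + 221 @ $27 = $6,927
Check: goods available $21,270 = COGS $14,343 + ending $6,927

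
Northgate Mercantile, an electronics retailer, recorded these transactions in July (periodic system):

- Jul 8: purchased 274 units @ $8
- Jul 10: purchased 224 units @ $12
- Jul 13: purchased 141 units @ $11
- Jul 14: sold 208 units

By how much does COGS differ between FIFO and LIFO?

FIFO COGS: 208 @ $8 = $1,664
LIFO COGS: 141 @ $11 + 67 @ $12 = $2,355
Difference = |$1,664 − $2,355| = $691

$691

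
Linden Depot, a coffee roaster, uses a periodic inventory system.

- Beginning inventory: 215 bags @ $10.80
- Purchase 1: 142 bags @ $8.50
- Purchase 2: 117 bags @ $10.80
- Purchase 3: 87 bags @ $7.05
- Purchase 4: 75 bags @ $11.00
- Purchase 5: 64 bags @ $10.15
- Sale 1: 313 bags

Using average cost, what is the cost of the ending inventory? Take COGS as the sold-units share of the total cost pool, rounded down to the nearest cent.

Sale 1, sell 313: 313/700 × $6,880.55 → $3,076.58
Ending inventory (cost pool remaining) = $3,803.97

Ending inventory = $3,803.97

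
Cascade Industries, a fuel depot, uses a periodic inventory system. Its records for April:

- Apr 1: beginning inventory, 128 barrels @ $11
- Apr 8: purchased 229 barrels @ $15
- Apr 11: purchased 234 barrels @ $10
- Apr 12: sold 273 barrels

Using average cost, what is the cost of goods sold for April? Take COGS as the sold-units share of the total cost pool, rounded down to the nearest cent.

COGS = $3,318.03

Apr 12, sell 273: 273/591 × $7,183.00 → $3,318.03
Ending inventory (cost pool remaining) = $3,864.97
Check: goods available $7,183.00 = COGS $3,318.03 + ending $3,864.97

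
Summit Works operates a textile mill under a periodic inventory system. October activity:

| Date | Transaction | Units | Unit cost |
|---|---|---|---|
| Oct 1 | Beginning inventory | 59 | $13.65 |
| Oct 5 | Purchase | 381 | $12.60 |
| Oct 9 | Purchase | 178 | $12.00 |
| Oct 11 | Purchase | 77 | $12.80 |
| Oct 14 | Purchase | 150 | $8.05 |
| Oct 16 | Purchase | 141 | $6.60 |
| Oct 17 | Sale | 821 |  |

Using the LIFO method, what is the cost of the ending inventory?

Oct 17, 821 sold [LIFO — newest first]: 141 @ $6.60 + 150 @ $8.05 + 77 @ $12.80 + 178 @ $12.00 + 275 @ $12.60 = $8,724.70
Ending inventory: 59 @ $13.65 + 106 @ $12.60 = $2,140.95
Check: goods available $10,865.65 = COGS $8,724.70 + ending $2,140.95

Ending inventory = $2,140.95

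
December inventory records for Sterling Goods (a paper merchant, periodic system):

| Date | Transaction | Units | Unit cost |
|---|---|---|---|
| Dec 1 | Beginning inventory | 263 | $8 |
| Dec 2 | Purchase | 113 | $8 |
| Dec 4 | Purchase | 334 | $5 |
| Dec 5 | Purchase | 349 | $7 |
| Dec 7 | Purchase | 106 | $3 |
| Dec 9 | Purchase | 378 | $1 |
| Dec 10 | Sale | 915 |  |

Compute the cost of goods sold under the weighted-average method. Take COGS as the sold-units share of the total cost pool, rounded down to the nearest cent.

Dec 10, sell 915: 915/1543 × $7,817.00 → $4,635.48
Ending inventory (cost pool remaining) = $3,181.52

COGS = $4,635.48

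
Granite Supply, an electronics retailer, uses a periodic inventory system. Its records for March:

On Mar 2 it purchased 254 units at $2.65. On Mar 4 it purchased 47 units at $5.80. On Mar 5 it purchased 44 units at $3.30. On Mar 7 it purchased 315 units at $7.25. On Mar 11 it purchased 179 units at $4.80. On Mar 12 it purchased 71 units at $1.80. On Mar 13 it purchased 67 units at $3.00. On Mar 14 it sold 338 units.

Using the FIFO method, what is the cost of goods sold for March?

Mar 14, 338 sold [FIFO — oldest first]: 254 @ $2.65 + 47 @ $5.80 + 37 @ $3.30 = $1,067.80
Ending inventory: 7 @ $3.30 + 315 @ $7.25 + 179 @ $4.80 + 71 @ $1.80 + 67 @ $3.00 = $3,494.85

COGS = $1,067.80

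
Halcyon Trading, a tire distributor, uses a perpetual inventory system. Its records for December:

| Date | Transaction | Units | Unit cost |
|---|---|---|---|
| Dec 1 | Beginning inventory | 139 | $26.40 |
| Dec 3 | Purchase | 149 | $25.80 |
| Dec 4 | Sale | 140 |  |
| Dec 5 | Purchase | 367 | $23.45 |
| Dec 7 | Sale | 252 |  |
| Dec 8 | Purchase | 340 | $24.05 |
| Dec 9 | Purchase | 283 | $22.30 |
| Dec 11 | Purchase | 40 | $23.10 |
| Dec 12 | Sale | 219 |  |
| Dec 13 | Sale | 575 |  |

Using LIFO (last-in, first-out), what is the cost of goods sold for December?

Dec 4, 140 sold [LIFO — newest first]: 140 @ $25.80 = $3,612.00
Dec 7, 252 sold [LIFO — newest first]: 252 @ $23.45 = $5,909.40
Dec 12, 219 sold [LIFO — newest first]: 40 @ $23.10 + 179 @ $22.30 = $4,915.70
Dec 13, 575 sold [LIFO — newest first]: 104 @ $22.30 + 340 @ $24.05 + 115 @ $23.45 + 9 @ $25.80 + 7 @ $26.40 = $13,609.95
Total COGS = $3,612.00 + $5,909.40 + $4,915.70 + $13,609.95 = $28,047.05
Ending inventory: 132 @ $26.40 = $3,484.80
Check: goods available $31,531.85 = COGS $28,047.05 + ending $3,484.80

COGS = $28,047.05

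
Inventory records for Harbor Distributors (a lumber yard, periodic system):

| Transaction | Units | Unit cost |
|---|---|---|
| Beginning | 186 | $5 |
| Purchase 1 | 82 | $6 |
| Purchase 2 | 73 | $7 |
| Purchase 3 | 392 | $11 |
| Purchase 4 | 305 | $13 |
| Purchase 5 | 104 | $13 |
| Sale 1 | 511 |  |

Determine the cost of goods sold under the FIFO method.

Sale 1 (511) [FIFO — oldest first]: 186 @ $5 + 82 @ $6 + 73 @ $7 + 170 @ $11 = $3,803
Ending inventory: 222 @ $11 + 305 @ $13 + 104 @ $13 = $7,759

COGS = $3,803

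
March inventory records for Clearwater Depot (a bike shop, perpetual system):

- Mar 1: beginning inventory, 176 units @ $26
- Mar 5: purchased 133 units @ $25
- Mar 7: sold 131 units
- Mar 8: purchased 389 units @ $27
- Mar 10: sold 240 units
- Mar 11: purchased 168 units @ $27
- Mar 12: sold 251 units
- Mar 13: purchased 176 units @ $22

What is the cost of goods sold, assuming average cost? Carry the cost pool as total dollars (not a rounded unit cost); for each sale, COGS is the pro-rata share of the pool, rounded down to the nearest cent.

After Mar 1: 176 on hand, pool $4,576.00 (≈ $26.0000 each)
After Mar 5: 309 on hand, pool $7,901.00 (≈ $25.5696 each)
Mar 7, sell 131: 131/309 × $7,901.00 → $3,349.61
After Mar 8: 567 on hand, pool $15,054.39 (≈ $26.5510 each)
Mar 10, sell 240: 240/567 × $15,054.39 → $6,372.22
After Mar 11: 495 on hand, pool $13,218.17 (≈ $26.7034 each)
Mar 12, sell 251: 251/495 × $13,218.17 → $6,702.54
After Mar 13: 420 on hand, pool $10,387.63 (≈ $24.7325 each)
Total COGS = $3,349.61 + $6,372.22 + $6,702.54 = $16,424.37
Ending inventory (cost pool remaining) = $10,387.63
Check: goods available $26,812.00 = COGS $16,424.37 + ending $10,387.63

COGS = $16,424.37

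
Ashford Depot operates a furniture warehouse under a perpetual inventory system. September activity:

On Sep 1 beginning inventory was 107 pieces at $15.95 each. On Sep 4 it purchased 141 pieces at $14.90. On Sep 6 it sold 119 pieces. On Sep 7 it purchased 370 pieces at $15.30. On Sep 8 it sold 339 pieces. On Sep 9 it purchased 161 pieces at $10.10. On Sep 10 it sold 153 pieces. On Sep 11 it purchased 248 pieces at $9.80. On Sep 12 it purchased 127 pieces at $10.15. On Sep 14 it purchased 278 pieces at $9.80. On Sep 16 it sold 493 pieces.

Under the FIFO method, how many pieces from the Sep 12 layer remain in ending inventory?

50

Sep 6, 119 sold [FIFO — oldest first]: 107 @ $15.95 + 12 @ $14.90 = $1,885.45
Sep 8, 339 sold [FIFO — oldest first]: 129 @ $14.90 + 210 @ $15.30 = $5,135.10
Sep 10, 153 sold [FIFO — oldest first]: 153 @ $15.30 = $2,340.90
Sep 16, 493 sold [FIFO — oldest first]: 7 @ $15.30 + 161 @ $10.10 + 248 @ $9.80 + 77 @ $10.15 = $4,945.15
Total COGS = $1,885.45 + $5,135.10 + $2,340.90 + $4,945.15 = $14,306.60
Ending inventory: 50 @ $10.15 + 278 @ $9.80 = $3,231.90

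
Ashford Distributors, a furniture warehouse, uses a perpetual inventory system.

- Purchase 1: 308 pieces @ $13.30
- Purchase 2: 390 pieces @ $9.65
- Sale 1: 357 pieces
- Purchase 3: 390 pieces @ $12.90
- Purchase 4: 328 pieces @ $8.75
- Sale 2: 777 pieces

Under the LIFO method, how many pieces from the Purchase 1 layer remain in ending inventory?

282

Sale 1 (357) [LIFO — newest first]: 357 @ $9.65 = $3,445.05
Sale 2 (777) [LIFO — newest first]: 328 @ $8.75 + 390 @ $12.90 + 33 @ $9.65 + 26 @ $13.30 = $8,565.25
Total COGS = $3,445.05 + $8,565.25 = $12,010.30
Ending inventory: 282 @ $13.30 = $3,750.60
Check: goods available $15,760.90 = COGS $12,010.30 + ending $3,750.60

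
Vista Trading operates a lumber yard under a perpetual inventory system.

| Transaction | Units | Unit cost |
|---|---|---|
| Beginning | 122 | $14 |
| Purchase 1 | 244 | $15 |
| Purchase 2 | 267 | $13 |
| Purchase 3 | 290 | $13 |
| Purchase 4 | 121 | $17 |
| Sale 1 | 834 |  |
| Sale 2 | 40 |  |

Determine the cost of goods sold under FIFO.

Sale 1 (834) [FIFO — oldest first]: 122 @ $14 + 244 @ $15 + 267 @ $13 + 201 @ $13 = $11,452
Sale 2 (40) [FIFO — oldest first]: 40 @ $13 = $520
Total COGS = $11,452 + $520 = $11,972
Ending inventory: 49 @ $13 + 121 @ $17 = $2,694

COGS = $11,972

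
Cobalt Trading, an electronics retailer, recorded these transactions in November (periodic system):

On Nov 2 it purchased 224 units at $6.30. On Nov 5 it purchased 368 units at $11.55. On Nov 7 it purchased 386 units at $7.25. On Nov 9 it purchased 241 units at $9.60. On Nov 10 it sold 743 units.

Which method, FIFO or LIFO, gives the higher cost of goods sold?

FIFO COGS: 224 @ $6.30 + 368 @ $11.55 + 151 @ $7.25 = $6,756.35
LIFO COGS: 241 @ $9.60 + 386 @ $7.25 + 116 @ $11.55 = $6,451.90

FIFO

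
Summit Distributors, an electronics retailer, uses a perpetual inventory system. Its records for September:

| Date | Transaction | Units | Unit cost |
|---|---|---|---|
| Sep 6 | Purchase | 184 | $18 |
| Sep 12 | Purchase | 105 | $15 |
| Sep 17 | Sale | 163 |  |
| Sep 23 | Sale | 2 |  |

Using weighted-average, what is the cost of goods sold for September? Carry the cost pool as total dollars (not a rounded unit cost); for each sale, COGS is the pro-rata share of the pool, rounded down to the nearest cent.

After Sep 6: 184 on hand, pool $3,312.00 (≈ $18.0000 each)
After Sep 12: 289 on hand, pool $4,887.00 (≈ $16.9100 each)
Sep 17, sell 163: 163/289 × $4,887.00 → $2,756.33
Sep 23, sell 2: 2/126 × $2,130.67 → $33.82
Total COGS = $2,756.33 + $33.82 = $2,790.15
Ending inventory (cost pool remaining) = $2,096.85
Check: goods available $4,887.00 = COGS $2,790.15 + ending $2,096.85

COGS = $2,790.15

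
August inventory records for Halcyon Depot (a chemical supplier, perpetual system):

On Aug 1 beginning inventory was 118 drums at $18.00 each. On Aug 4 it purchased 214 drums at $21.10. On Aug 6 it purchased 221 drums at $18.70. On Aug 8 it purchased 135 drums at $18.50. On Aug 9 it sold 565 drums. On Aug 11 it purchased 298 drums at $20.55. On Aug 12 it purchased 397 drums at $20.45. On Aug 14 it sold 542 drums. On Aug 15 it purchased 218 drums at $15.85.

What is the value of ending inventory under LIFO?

Ending inventory = $8,828.95

Aug 9, 565 sold [LIFO — newest first]: 135 @ $18.50 + 221 @ $18.70 + 209 @ $21.10 = $11,040.10
Aug 14, 542 sold [LIFO — newest first]: 397 @ $20.45 + 145 @ $20.55 = $11,098.40
Total COGS = $11,040.10 + $11,098.40 = $22,138.50
Ending inventory: 118 @ $18.00 + 5 @ $21.10 + 153 @ $20.55 + 218 @ $15.85 = $8,828.95
Check: goods available $30,967.45 = COGS $22,138.50 + ending $8,828.95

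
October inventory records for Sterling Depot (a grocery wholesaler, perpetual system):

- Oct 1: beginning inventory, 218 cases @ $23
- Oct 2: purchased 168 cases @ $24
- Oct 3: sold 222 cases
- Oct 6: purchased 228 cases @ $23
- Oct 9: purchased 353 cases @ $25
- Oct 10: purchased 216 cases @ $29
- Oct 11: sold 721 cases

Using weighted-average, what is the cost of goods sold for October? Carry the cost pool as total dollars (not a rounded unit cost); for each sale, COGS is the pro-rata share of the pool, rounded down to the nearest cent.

COGS = $23,341.19

After Oct 1: 218 on hand, pool $5,014.00 (≈ $23.0000 each)
After Oct 2: 386 on hand, pool $9,046.00 (≈ $23.4352 each)
Oct 3, sell 222: 222/386 × $9,046.00 → $5,202.62
After Oct 6: 392 on hand, pool $9,087.38 (≈ $23.1821 each)
After Oct 9: 745 on hand, pool $17,912.38 (≈ $24.0435 each)
After Oct 10: 961 on hand, pool $24,176.38 (≈ $25.1575 each)
Oct 11, sell 721: 721/961 × $24,176.38 → $18,138.57
Total COGS = $5,202.62 + $18,138.57 = $23,341.19
Ending inventory (cost pool remaining) = $6,037.81
Check: goods available $29,379.00 = COGS $23,341.19 + ending $6,037.81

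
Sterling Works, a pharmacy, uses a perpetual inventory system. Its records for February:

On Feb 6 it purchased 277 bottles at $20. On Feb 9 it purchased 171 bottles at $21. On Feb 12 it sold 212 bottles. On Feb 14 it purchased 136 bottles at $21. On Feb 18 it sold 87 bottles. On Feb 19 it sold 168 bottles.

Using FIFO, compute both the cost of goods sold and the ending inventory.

COGS = $9,530; ending inventory = $2,457

Feb 12, 212 sold [FIFO — oldest first]: 212 @ $20 = $4,240
Feb 18, 87 sold [FIFO — oldest first]: 65 @ $20 + 22 @ $21 = $1,762
Feb 19, 168 sold [FIFO — oldest first]: 149 @ $21 + 19 @ $21 = $3,528
Total COGS = $4,240 + $1,762 + $3,528 = $9,530
Ending inventory: 117 @ $21 = $2,457
Check: goods available $11,987 = COGS $9,530 + ending $2,457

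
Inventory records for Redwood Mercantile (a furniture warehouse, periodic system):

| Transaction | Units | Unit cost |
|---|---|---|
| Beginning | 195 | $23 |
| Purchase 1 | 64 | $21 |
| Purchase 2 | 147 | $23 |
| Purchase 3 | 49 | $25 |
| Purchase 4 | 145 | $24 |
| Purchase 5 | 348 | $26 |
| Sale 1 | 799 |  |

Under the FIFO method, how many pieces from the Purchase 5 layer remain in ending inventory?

Sale 1 (799) [FIFO — oldest first]: 195 @ $23 + 64 @ $21 + 147 @ $23 + 49 @ $25 + 145 @ $24 + 199 @ $26 = $19,089
Ending inventory: 149 @ $26 = $3,874

149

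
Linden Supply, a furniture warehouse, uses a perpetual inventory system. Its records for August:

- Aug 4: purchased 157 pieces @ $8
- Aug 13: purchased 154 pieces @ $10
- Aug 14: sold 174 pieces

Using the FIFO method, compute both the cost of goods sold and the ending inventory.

COGS = $1,426; ending inventory = $1,370

Aug 14, 174 sold [FIFO — oldest first]: 157 @ $8 + 17 @ $10 = $1,426
Ending inventory: 137 @ $10 = $1,370
Check: goods available $2,796 = COGS $1,426 + ending $1,370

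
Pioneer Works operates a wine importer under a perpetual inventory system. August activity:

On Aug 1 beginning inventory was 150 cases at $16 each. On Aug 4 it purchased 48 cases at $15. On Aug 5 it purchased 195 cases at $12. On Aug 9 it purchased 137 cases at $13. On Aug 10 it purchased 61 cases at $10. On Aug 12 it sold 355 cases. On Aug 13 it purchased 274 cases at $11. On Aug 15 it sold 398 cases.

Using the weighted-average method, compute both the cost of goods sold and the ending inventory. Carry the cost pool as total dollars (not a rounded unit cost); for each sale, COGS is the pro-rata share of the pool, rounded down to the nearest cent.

COGS = $9,514.61; ending inventory = $1,350.39

After Aug 1: 150 on hand, pool $2,400.00 (≈ $16.0000 each)
After Aug 4: 198 on hand, pool $3,120.00 (≈ $15.7576 each)
After Aug 5: 393 on hand, pool $5,460.00 (≈ $13.8931 each)
After Aug 9: 530 on hand, pool $7,241.00 (≈ $13.6623 each)
After Aug 10: 591 on hand, pool $7,851.00 (≈ $13.2843 each)
Aug 12, sell 355: 355/591 × $7,851.00 → $4,715.91
After Aug 13: 510 on hand, pool $6,149.09 (≈ $12.0570 each)
Aug 15, sell 398: 398/510 × $6,149.09 → $4,798.70
Total COGS = $4,715.91 + $4,798.70 = $9,514.61
Ending inventory (cost pool remaining) = $1,350.39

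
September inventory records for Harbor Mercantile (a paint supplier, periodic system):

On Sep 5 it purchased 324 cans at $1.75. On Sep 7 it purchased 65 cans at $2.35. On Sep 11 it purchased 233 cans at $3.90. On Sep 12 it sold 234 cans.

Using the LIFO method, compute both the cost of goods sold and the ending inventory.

Sep 12, 234 sold [LIFO — newest first]: 233 @ $3.90 + 1 @ $2.35 = $911.05
Ending inventory: 324 @ $1.75 + 64 @ $2.35 = $717.40
Check: goods available $1,628.45 = COGS $911.05 + ending $717.40

COGS = $911.05; ending inventory = $717.40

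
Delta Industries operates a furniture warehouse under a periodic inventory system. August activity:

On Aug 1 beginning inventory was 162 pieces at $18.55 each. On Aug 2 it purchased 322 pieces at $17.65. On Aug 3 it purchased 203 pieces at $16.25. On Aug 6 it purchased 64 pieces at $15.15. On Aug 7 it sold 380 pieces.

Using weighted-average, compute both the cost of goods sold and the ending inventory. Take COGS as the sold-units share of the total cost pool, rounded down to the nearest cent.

COGS = $6,556.01; ending inventory = $6,400.74

Aug 7, sell 380: 380/751 × $12,956.75 → $6,556.01
Ending inventory (cost pool remaining) = $6,400.74
Check: goods available $12,956.75 = COGS $6,556.01 + ending $6,400.74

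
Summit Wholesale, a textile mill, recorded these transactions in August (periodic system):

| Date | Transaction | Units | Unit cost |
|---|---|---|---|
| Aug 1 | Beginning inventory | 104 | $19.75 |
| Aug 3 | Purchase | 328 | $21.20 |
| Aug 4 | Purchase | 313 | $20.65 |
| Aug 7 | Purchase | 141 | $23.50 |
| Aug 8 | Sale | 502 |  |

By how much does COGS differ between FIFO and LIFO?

$341.45

FIFO COGS: 104 @ $19.75 + 328 @ $21.20 + 70 @ $20.65 = $10,453.10
LIFO COGS: 141 @ $23.50 + 313 @ $20.65 + 48 @ $21.20 = $10,794.55
Difference = |$10,453.10 − $10,794.55| = $341.45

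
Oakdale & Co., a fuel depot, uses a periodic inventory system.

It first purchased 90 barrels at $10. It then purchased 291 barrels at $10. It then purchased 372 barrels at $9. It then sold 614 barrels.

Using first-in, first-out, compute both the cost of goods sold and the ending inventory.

Sale 1 (614) [FIFO — oldest first]: 90 @ $10 + 291 @ $10 + 233 @ $9 = $5,907
Ending inventory: 139 @ $9 = $1,251
Check: goods available $7,158 = COGS $5,907 + ending $1,251

COGS = $5,907; ending inventory = $1,251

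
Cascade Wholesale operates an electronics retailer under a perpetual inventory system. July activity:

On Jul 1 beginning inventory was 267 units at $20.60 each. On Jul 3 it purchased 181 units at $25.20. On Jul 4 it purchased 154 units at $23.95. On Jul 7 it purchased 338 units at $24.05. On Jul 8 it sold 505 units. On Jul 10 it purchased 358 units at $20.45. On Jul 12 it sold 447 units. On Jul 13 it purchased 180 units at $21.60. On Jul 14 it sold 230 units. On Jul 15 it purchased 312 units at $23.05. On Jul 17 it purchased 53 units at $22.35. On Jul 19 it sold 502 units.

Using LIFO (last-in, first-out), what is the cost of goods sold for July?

COGS = $38,188.45

Jul 8, 505 sold [LIFO — newest first]: 338 @ $24.05 + 154 @ $23.95 + 13 @ $25.20 = $12,144.80
Jul 12, 447 sold [LIFO — newest first]: 358 @ $20.45 + 89 @ $25.20 = $9,563.90
Jul 14, 230 sold [LIFO — newest first]: 180 @ $21.60 + 50 @ $25.20 = $5,148.00
Jul 19, 502 sold [LIFO — newest first]: 53 @ $22.35 + 312 @ $23.05 + 29 @ $25.20 + 108 @ $20.60 = $11,331.75
Total COGS = $12,144.80 + $9,563.90 + $5,148.00 + $11,331.75 = $38,188.45
Ending inventory: 159 @ $20.60 = $3,275.40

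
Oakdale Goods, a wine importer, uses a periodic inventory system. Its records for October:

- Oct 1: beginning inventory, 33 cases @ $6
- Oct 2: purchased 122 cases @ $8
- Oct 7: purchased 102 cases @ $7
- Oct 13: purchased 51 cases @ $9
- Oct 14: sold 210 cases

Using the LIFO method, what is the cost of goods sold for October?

COGS = $1,629

Oct 14, 210 sold [LIFO — newest first]: 51 @ $9 + 102 @ $7 + 57 @ $8 = $1,629
Ending inventory: 33 @ $6 + 65 @ $8 = $718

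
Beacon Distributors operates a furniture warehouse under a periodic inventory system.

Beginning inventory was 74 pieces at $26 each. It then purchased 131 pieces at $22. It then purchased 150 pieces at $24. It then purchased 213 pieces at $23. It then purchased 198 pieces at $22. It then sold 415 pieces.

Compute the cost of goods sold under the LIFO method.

COGS = $9,351

Sale 1 (415) [LIFO — newest first]: 198 @ $22 + 213 @ $23 + 4 @ $24 = $9,351
Ending inventory: 74 @ $26 + 131 @ $22 + 146 @ $24 = $8,310
Check: goods available $17,661 = COGS $9,351 + ending $8,310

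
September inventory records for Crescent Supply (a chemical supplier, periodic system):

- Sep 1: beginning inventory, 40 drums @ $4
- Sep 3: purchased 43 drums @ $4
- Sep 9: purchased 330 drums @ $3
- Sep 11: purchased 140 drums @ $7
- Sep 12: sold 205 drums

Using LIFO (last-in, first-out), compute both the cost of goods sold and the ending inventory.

COGS = $1,175; ending inventory = $1,127

Sep 12, 205 sold [LIFO — newest first]: 140 @ $7 + 65 @ $3 = $1,175
Ending inventory: 40 @ $4 + 43 @ $4 + 265 @ $3 = $1,127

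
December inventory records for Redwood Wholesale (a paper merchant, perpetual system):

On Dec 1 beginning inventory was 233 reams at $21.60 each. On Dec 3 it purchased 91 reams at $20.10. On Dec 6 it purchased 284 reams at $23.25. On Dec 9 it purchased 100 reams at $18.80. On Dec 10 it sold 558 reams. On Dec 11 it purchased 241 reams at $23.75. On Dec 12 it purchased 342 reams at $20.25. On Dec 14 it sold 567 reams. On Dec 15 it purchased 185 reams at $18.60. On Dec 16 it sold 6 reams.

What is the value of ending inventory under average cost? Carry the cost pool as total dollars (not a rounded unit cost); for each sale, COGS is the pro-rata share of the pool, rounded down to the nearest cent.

Ending inventory = $6,921.52

After Dec 1: 233 on hand, pool $5,032.80 (≈ $21.6000 each)
After Dec 3: 324 on hand, pool $6,861.90 (≈ $21.1787 each)
After Dec 6: 608 on hand, pool $13,464.90 (≈ $22.1462 each)
After Dec 9: 708 on hand, pool $15,344.90 (≈ $21.6736 each)
Dec 10, sell 558: 558/708 × $15,344.90 → $12,093.86
After Dec 11: 391 on hand, pool $8,974.79 (≈ $22.9534 each)
After Dec 12: 733 on hand, pool $15,900.29 (≈ $21.6921 each)
Dec 14, sell 567: 567/733 × $15,900.29 → $12,299.40
After Dec 15: 351 on hand, pool $7,041.89 (≈ $20.0624 each)
Dec 16, sell 6: 6/351 × $7,041.89 → $120.37
Total COGS = $12,093.86 + $12,299.40 + $120.37 = $24,513.63
Ending inventory (cost pool remaining) = $6,921.52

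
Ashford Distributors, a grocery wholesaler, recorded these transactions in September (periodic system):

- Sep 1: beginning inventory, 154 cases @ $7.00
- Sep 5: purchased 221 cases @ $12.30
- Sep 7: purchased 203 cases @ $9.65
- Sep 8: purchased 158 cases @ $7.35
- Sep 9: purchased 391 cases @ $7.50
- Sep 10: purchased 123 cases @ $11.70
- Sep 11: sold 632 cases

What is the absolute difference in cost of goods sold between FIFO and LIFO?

FIFO COGS: 154 @ $7.00 + 221 @ $12.30 + 203 @ $9.65 + 54 @ $7.35 = $6,152.15
LIFO COGS: 123 @ $11.70 + 391 @ $7.50 + 118 @ $7.35 = $5,238.90
Difference = |$6,152.15 − $5,238.90| = $913.25

$913.25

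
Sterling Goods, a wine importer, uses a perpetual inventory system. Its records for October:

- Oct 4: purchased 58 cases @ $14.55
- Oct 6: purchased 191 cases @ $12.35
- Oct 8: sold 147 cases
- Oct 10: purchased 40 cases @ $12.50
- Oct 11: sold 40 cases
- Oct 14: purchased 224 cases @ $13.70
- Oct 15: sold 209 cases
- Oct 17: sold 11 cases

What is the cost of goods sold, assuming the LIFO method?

COGS = $5,329.45

Oct 8, 147 sold [LIFO — newest first]: 147 @ $12.35 = $1,815.45
Oct 11, 40 sold [LIFO — newest first]: 40 @ $12.50 = $500.00
Oct 15, 209 sold [LIFO — newest first]: 209 @ $13.70 = $2,863.30
Oct 17, 11 sold [LIFO — newest first]: 11 @ $13.70 = $150.70
Total COGS = $1,815.45 + $500.00 + $2,863.30 + $150.70 = $5,329.45
Ending inventory: 58 @ $14.55 + 44 @ $12.35 + 4 @ $13.70 = $1,442.10
Check: goods available $6,771.55 = COGS $5,329.45 + ending $1,442.10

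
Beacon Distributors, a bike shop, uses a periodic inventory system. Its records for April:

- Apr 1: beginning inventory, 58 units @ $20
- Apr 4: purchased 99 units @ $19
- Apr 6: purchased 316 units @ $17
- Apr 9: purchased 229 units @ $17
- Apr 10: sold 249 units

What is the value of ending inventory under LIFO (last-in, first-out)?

Ending inventory = $8,073

Apr 10, 249 sold [LIFO — newest first]: 229 @ $17 + 20 @ $17 = $4,233
Ending inventory: 58 @ $20 + 99 @ $19 + 296 @ $17 = $8,073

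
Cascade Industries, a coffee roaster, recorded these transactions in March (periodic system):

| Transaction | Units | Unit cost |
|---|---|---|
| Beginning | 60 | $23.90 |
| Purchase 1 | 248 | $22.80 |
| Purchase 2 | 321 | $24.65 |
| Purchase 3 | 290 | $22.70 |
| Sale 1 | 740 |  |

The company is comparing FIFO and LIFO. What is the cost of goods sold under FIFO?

COGS = $17,520.75

FIFO COGS: 60 @ $23.90 + 248 @ $22.80 + 321 @ $24.65 + 111 @ $22.70 = $17,520.75
LIFO COGS: 290 @ $22.70 + 321 @ $24.65 + 129 @ $22.80 = $17,436.85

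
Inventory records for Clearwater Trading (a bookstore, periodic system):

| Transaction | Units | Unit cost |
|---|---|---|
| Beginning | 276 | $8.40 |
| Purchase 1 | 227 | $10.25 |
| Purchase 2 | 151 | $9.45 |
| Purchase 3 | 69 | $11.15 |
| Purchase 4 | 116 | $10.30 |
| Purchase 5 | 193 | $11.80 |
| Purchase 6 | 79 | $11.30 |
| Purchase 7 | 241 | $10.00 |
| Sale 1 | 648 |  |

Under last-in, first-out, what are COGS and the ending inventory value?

Sale 1 (648) [LIFO — newest first]: 241 @ $10.00 + 79 @ $11.30 + 193 @ $11.80 + 116 @ $10.30 + 19 @ $11.15 = $6,986.75
Ending inventory: 276 @ $8.40 + 227 @ $10.25 + 151 @ $9.45 + 50 @ $11.15 = $6,629.60

COGS = $6,986.75; ending inventory = $6,629.60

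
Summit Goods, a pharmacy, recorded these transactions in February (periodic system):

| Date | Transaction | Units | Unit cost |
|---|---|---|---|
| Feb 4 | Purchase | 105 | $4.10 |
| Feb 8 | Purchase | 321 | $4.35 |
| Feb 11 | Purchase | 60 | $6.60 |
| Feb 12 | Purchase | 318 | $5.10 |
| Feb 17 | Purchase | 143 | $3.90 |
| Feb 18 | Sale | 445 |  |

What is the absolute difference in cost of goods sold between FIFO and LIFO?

FIFO COGS: 105 @ $4.10 + 321 @ $4.35 + 19 @ $6.60 = $1,952.25
LIFO COGS: 143 @ $3.90 + 302 @ $5.10 = $2,097.90
Difference = |$1,952.25 − $2,097.90| = $145.65

$145.65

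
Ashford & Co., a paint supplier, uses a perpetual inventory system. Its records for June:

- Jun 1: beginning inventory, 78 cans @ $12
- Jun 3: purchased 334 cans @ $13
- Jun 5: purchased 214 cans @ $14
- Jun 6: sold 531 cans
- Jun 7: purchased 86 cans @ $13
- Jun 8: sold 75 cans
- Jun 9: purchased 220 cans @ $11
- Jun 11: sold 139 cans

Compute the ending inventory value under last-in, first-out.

Ending inventory = $2,191

Jun 6, 531 sold [LIFO — newest first]: 214 @ $14 + 317 @ $13 = $7,117
Jun 8, 75 sold [LIFO — newest first]: 75 @ $13 = $975
Jun 11, 139 sold [LIFO — newest first]: 139 @ $11 = $1,529
Total COGS = $7,117 + $975 + $1,529 = $9,621
Ending inventory: 78 @ $12 + 17 @ $13 + 11 @ $13 + 81 @ $11 = $2,191
Check: goods available $11,812 = COGS $9,621 + ending $2,191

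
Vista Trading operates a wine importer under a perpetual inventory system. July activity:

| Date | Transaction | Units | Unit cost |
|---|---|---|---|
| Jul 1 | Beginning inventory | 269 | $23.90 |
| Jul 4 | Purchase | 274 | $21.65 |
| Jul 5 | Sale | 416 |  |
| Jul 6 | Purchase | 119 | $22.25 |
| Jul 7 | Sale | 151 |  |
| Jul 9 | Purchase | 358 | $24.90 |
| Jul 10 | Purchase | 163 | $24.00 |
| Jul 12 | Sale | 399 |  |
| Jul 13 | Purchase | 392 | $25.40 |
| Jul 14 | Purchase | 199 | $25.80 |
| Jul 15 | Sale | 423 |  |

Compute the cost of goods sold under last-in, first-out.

COGS = $33,350.65

Jul 5, 416 sold [LIFO — newest first]: 274 @ $21.65 + 142 @ $23.90 = $9,325.90
Jul 7, 151 sold [LIFO — newest first]: 119 @ $22.25 + 32 @ $23.90 = $3,412.55
Jul 12, 399 sold [LIFO — newest first]: 163 @ $24.00 + 236 @ $24.90 = $9,788.40
Jul 15, 423 sold [LIFO — newest first]: 199 @ $25.80 + 224 @ $25.40 = $10,823.80
Total COGS = $9,325.90 + $3,412.55 + $9,788.40 + $10,823.80 = $33,350.65
Ending inventory: 95 @ $23.90 + 122 @ $24.90 + 168 @ $25.40 = $9,575.50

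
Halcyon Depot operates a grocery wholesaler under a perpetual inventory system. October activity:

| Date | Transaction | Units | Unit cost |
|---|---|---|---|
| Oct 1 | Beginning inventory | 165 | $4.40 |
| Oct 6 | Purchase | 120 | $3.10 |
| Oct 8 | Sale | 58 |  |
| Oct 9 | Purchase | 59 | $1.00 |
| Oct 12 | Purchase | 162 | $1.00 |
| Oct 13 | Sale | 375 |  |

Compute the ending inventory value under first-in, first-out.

Oct 8, 58 sold [FIFO — oldest first]: 58 @ $4.40 = $255.20
Oct 13, 375 sold [FIFO — oldest first]: 107 @ $4.40 + 120 @ $3.10 + 59 @ $1.00 + 89 @ $1.00 = $990.80
Total COGS = $255.20 + $990.80 = $1,246.00
Ending inventory: 73 @ $1.00 = $73.00
Check: goods available $1,319.00 = COGS $1,246.00 + ending $73.00

Ending inventory = $73.00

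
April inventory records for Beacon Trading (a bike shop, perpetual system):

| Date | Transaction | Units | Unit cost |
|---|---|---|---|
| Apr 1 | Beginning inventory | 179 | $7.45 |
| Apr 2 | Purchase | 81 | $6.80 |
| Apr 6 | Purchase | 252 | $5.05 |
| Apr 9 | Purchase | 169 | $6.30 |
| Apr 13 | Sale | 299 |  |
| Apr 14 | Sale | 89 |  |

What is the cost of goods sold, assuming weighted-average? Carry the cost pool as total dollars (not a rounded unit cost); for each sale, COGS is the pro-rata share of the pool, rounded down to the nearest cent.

After Apr 1: 179 on hand, pool $1,333.55 (≈ $7.4500 each)
After Apr 2: 260 on hand, pool $1,884.35 (≈ $7.2475 each)
After Apr 6: 512 on hand, pool $3,156.95 (≈ $6.1659 each)
After Apr 9: 681 on hand, pool $4,221.65 (≈ $6.1992 each)
Apr 13, sell 299: 299/681 × $4,221.65 → $1,853.55
Apr 14, sell 89: 89/382 × $2,368.10 → $551.73
Total COGS = $1,853.55 + $551.73 = $2,405.28
Ending inventory (cost pool remaining) = $1,816.37

COGS = $2,405.28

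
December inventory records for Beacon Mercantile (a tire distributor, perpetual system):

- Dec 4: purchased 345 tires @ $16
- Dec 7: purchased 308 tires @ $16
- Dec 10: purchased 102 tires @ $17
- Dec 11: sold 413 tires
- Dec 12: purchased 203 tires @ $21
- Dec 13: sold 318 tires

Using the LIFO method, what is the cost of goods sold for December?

COGS = $12,813

Dec 11, 413 sold [LIFO — newest first]: 102 @ $17 + 308 @ $16 + 3 @ $16 = $6,710
Dec 13, 318 sold [LIFO — newest first]: 203 @ $21 + 115 @ $16 = $6,103
Total COGS = $6,710 + $6,103 = $12,813
Ending inventory: 227 @ $16 = $3,632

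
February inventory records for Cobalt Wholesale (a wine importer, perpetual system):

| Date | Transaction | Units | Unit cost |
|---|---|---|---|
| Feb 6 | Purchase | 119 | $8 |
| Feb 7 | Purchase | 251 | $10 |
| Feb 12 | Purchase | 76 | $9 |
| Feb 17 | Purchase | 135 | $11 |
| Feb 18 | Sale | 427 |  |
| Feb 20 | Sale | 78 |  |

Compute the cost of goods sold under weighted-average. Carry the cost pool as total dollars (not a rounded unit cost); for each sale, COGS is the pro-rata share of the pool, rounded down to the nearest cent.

After Feb 6: 119 on hand, pool $952.00 (≈ $8.0000 each)
After Feb 7: 370 on hand, pool $3,462.00 (≈ $9.3568 each)
After Feb 12: 446 on hand, pool $4,146.00 (≈ $9.2960 each)
After Feb 17: 581 on hand, pool $5,631.00 (≈ $9.6919 each)
Feb 18, sell 427: 427/581 × $5,631.00 → $4,138.44
Feb 20, sell 78: 78/154 × $1,492.56 → $755.97
Total COGS = $4,138.44 + $755.97 = $4,894.41
Ending inventory (cost pool remaining) = $736.59
Check: goods available $5,631.00 = COGS $4,894.41 + ending $736.59

COGS = $4,894.41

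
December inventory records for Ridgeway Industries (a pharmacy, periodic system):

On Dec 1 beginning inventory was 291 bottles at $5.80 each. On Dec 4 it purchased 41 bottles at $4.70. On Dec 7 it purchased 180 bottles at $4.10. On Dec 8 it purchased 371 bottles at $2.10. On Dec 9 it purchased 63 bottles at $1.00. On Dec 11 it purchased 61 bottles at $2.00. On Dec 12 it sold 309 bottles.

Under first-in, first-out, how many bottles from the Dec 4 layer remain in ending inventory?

Dec 12, 309 sold [FIFO — oldest first]: 291 @ $5.80 + 18 @ $4.70 = $1,772.40
Ending inventory: 23 @ $4.70 + 180 @ $4.10 + 371 @ $2.10 + 63 @ $1.00 + 61 @ $2.00 = $1,810.20

23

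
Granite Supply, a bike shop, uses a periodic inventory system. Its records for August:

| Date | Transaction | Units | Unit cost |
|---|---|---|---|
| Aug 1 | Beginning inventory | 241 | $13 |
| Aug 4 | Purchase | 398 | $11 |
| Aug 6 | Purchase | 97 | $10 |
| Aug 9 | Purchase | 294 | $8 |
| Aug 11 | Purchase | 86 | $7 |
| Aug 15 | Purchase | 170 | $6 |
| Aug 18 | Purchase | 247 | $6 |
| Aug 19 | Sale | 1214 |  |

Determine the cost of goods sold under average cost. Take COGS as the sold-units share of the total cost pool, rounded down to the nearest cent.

COGS = $11,036.86

Aug 19, sell 1214: 1214/1533 × $13,937.00 → $11,036.86
Ending inventory (cost pool remaining) = $2,900.14
Check: goods available $13,937.00 = COGS $11,036.86 + ending $2,900.14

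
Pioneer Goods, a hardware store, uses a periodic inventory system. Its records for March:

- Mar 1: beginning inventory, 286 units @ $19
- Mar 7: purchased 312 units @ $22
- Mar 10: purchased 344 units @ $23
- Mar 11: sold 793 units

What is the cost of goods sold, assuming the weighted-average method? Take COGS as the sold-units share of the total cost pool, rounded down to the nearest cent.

Mar 11, sell 793: 793/942 × $20,210.00 → $17,013.30
Ending inventory (cost pool remaining) = $3,196.70

COGS = $17,013.30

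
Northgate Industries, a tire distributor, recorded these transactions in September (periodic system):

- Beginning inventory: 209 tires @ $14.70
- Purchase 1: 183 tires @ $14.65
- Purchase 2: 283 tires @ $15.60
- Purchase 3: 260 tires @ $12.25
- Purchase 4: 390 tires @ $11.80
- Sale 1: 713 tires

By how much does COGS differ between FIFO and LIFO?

FIFO COGS: 209 @ $14.70 + 183 @ $14.65 + 283 @ $15.60 + 38 @ $12.25 = $10,633.55
LIFO COGS: 390 @ $11.80 + 260 @ $12.25 + 63 @ $15.60 = $8,769.80
Difference = |$10,633.55 − $8,769.80| = $1,863.75

$1,863.75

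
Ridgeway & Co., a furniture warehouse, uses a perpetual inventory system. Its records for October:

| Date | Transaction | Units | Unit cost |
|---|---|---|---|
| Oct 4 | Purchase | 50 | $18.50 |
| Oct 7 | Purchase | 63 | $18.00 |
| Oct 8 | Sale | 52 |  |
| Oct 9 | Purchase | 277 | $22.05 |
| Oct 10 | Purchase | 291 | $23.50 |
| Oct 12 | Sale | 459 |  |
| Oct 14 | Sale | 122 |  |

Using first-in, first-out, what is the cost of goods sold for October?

COGS = $13,877.35

Oct 8, 52 sold [FIFO — oldest first]: 50 @ $18.50 + 2 @ $18.00 = $961.00
Oct 12, 459 sold [FIFO — oldest first]: 61 @ $18.00 + 277 @ $22.05 + 121 @ $23.50 = $10,049.35
Oct 14, 122 sold [FIFO — oldest first]: 122 @ $23.50 = $2,867.00
Total COGS = $961.00 + $10,049.35 + $2,867.00 = $13,877.35
Ending inventory: 48 @ $23.50 = $1,128.00
Check: goods available $15,005.35 = COGS $13,877.35 + ending $1,128.00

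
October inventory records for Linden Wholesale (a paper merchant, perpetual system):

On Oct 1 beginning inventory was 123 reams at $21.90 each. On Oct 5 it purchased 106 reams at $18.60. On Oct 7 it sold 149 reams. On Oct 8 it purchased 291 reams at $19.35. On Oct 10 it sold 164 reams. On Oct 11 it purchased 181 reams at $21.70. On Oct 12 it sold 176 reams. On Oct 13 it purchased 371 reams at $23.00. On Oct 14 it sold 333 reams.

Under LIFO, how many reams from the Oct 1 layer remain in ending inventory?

80

Oct 7, 149 sold [LIFO — newest first]: 106 @ $18.60 + 43 @ $21.90 = $2,913.30
Oct 10, 164 sold [LIFO — newest first]: 164 @ $19.35 = $3,173.40
Oct 12, 176 sold [LIFO — newest first]: 176 @ $21.70 = $3,819.20
Oct 14, 333 sold [LIFO — newest first]: 333 @ $23.00 = $7,659.00
Total COGS = $2,913.30 + $3,173.40 + $3,819.20 + $7,659.00 = $17,564.90
Ending inventory: 80 @ $21.90 + 127 @ $19.35 + 5 @ $21.70 + 38 @ $23.00 = $5,191.95
Check: goods available $22,756.85 = COGS $17,564.90 + ending $5,191.95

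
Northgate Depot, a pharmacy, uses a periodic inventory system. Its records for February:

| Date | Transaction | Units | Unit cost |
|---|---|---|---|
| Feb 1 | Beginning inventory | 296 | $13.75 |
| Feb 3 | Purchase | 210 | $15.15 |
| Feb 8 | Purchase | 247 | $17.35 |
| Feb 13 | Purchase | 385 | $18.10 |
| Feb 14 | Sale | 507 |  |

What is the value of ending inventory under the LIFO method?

Ending inventory = $9,420.25

Feb 14, 507 sold [LIFO — newest first]: 385 @ $18.10 + 122 @ $17.35 = $9,085.20
Ending inventory: 296 @ $13.75 + 210 @ $15.15 + 125 @ $17.35 = $9,420.25
Check: goods available $18,505.45 = COGS $9,085.20 + ending $9,420.25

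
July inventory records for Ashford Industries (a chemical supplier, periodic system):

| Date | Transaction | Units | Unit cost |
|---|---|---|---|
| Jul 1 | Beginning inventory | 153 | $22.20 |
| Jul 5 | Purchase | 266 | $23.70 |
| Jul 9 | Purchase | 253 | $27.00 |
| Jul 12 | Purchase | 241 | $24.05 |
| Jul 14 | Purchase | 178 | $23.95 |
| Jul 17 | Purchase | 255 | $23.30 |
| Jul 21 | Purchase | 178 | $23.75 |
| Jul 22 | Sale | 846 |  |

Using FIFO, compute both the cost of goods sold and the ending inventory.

COGS = $20,716.50; ending inventory = $16,043.45

Jul 22, 846 sold [FIFO — oldest first]: 153 @ $22.20 + 266 @ $23.70 + 253 @ $27.00 + 174 @ $24.05 = $20,716.50
Ending inventory: 67 @ $24.05 + 178 @ $23.95 + 255 @ $23.30 + 178 @ $23.75 = $16,043.45
Check: goods available $36,759.95 = COGS $20,716.50 + ending $16,043.45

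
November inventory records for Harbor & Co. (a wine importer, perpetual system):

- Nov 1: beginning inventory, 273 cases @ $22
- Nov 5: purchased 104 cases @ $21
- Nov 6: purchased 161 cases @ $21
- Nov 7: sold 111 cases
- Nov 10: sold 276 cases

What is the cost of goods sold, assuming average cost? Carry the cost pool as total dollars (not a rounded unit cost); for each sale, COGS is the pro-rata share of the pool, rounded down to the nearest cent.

COGS = $8,323.37

After Nov 1: 273 on hand, pool $6,006.00 (≈ $22.0000 each)
After Nov 5: 377 on hand, pool $8,190.00 (≈ $21.7241 each)
After Nov 6: 538 on hand, pool $11,571.00 (≈ $21.5074 each)
Nov 7, sell 111: 111/538 × $11,571.00 → $2,387.32
Nov 10, sell 276: 276/427 × $9,183.68 → $5,936.05
Total COGS = $2,387.32 + $5,936.05 = $8,323.37
Ending inventory (cost pool remaining) = $3,247.63
Check: goods available $11,571.00 = COGS $8,323.37 + ending $3,247.63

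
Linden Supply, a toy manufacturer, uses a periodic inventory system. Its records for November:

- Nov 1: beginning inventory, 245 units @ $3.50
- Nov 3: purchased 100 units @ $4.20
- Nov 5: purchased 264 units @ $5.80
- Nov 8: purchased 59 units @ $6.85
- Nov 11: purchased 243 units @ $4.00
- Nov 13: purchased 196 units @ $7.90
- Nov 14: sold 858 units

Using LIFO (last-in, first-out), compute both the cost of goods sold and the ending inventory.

Nov 14, 858 sold [LIFO — newest first]: 196 @ $7.90 + 243 @ $4.00 + 59 @ $6.85 + 264 @ $5.80 + 96 @ $4.20 = $4,858.95
Ending inventory: 245 @ $3.50 + 4 @ $4.20 = $874.30

COGS = $4,858.95; ending inventory = $874.30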